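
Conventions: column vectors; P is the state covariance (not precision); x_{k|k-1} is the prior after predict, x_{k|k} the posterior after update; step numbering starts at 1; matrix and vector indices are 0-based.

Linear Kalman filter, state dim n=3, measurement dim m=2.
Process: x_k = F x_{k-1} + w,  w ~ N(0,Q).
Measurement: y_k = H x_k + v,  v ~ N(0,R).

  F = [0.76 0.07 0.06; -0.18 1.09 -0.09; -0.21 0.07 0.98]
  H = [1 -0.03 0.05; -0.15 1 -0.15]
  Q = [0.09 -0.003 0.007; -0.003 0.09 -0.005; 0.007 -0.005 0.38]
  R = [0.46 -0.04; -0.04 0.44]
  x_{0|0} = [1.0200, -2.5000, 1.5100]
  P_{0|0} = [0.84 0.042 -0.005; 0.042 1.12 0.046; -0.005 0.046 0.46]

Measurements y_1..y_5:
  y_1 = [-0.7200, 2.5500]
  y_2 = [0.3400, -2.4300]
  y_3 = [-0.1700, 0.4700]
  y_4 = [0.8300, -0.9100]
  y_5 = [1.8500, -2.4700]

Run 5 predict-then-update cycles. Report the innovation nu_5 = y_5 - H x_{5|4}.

innov = [1.4948, -1.6255]

step 1: x^-=[0.6908, -3.0445, 1.0906]  P^-=[0.5867 0.0024 -0.0932; 0.0024 1.4259 0.1111; -0.0932 0.1111 0.8715]  S=[1.0404 -0.1541; -0.1541 1.8605]  K=[0.5606 0.0080; 0.0797 0.7639; -0.0520 -0.0073]  nu=[-1.5567, 5.8617]  x^+=[-0.1352, 1.3091, 1.1286]  P^+=[0.2610 0.0107 -0.0635; 0.0107 0.3525 0.1196; -0.0635 0.1196 0.8687]
step 2: x^-=[0.0566, 1.3496, 1.2261]  P^-=[0.2420 0.0043 -0.0192; 0.0043 0.4945 0.0896; -0.0192 0.0896 1.2697]  S=[0.7032 -0.0884; -0.0884 0.9395]  K=[0.3428 0.0013; 0.0564 0.5167; 0.0466 -0.0999]  nu=[0.2625, -3.5872]  x^+=[0.1420, -0.4890, 1.5967]  P^+=[0.1595 0.0058 -0.0333; 0.0058 0.2466 0.1379; -0.0333 0.1379 1.2580]
step 3: x^-=[0.1695, -0.7023, 1.5007]  P^-=[0.1866 0.0027 0.0426; 0.0027 0.3680 0.0592; 0.0426 0.0592 1.6289]  S=[0.6549 -0.0920; -0.0920 0.8322]  K=[0.2871 -0.0063; 0.0532 0.4369; 0.1568 -0.2129]  nu=[-0.4356, 1.4228]  x^+=[0.0354, -0.1038, 1.1296]  P^+=[0.1322 0.0065 0.0063; 0.0065 0.2115 0.1364; 0.0063 0.1364 1.5689]
step 4: x^-=[0.0874, -0.2212, 1.0923]  P^-=[0.1755 -0.0005 0.0940; -0.0005 0.3292 0.0200; 0.0940 0.0200 1.9096]  S=[0.6499 -0.1048; -0.1048 0.8145]  K=[0.2748 -0.0149; 0.0511 0.4072; 0.2400 -0.3136]  nu=[0.6813, -0.5118]  x^+=[0.2823, -0.3948, 1.4163]  P^+=[0.1253 0.0069 0.0379; 0.0069 0.1968 0.1246; 0.0379 0.1246 1.7763]
step 5: x^-=[0.2719, -0.6086, 1.3010]  P^-=[0.1750 -0.0047 0.1295; -0.0047 0.3164 -0.0173; 0.1295 -0.0173 2.0938]  S=[0.6538 -0.1175; -0.1175 0.8199]  K=[0.2738 -0.0222; 0.0483 0.3968; 0.2895 -0.3863]  nu=[1.4948, -1.6255]  x^+=[0.7173, -1.1815, 2.3618]  P^+=[0.1241 0.0065 0.0574; 0.0065 0.1902 0.1106; 0.0574 0.1106 1.8903]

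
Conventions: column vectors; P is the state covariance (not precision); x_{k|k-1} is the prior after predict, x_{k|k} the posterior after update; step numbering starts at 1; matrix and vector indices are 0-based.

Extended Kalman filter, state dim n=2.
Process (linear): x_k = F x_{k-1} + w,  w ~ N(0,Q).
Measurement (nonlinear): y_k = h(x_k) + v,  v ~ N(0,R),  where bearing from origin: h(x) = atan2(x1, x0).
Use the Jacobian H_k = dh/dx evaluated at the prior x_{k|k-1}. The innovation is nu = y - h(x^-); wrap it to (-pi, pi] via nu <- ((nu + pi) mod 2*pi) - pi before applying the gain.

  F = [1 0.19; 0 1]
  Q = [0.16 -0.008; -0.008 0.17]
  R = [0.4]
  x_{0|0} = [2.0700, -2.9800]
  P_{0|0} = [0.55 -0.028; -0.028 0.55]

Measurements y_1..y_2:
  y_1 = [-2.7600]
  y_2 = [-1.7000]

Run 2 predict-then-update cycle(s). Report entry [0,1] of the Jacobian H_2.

H_jac[0,1] = 0.0129

step 1: x^-=[1.5038, -2.9800]  P^-=[0.7192 0.0685; 0.0685 0.7200]  H_jac=[0.2675 0.1350]  S=[0.4695]  K=[0.4294; 0.2460]  nu=[-1.6565]  x^+=[0.7925, -3.3875]  P^+=[0.6326 0.0189; 0.0189 0.6916]
step 2: x^-=[0.1489, -3.3875]  P^-=[0.8248 0.1423; 0.1423 0.8616]  H_jac=[0.2946 0.0129]  S=[0.4728]  K=[0.5178; 0.1123]  nu=[-0.1731]  x^+=[0.0592, -3.4069]  P^+=[0.6980 0.1148; 0.1148 0.8556]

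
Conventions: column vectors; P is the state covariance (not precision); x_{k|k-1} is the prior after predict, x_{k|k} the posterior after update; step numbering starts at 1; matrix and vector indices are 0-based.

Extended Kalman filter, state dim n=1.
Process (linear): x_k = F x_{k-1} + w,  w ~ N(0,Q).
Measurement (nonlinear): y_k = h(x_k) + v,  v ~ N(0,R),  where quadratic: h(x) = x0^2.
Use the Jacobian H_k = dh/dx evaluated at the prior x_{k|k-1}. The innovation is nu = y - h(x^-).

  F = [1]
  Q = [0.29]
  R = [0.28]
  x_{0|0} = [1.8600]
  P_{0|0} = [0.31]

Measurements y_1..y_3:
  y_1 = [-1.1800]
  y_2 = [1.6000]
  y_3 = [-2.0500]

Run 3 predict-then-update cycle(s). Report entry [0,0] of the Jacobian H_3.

H_jac[0,0] = 2.4805

step 1: x^-=[1.8600]  P^-=[0.6000]  H_jac=[3.7200]  S=[8.5830]  K=[0.2600]  nu=[-4.6396]  x^+=[0.6535]  P^+=[0.0196]
step 2: x^-=[0.6535]  P^-=[0.3096]  H_jac=[1.3070]  S=[0.8088]  K=[0.5002]  nu=[1.1730]  x^+=[1.2403]  P^+=[0.1072]
step 3: x^-=[1.2403]  P^-=[0.3972]  H_jac=[2.4805]  S=[2.7238]  K=[0.3617]  nu=[-3.5882]  x^+=[-0.0576]  P^+=[0.0408]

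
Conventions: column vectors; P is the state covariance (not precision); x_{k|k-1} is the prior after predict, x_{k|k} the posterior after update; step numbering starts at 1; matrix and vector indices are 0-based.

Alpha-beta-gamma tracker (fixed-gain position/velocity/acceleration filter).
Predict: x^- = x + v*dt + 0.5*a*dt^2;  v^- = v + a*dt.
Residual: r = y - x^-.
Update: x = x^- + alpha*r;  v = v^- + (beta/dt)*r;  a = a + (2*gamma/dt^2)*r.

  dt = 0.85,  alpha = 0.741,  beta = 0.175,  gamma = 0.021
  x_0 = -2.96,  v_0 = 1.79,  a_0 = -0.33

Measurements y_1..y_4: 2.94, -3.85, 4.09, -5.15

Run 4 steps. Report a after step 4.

a_post = -0.7211

step 1: x_pred=-1.5577  r=4.4977  x^+=1.7751  v^+=2.4355  a^+=-0.0685
step 2: x_pred=3.8205  r=-7.6705  x^+=-1.8633  v^+=0.7980  a^+=-0.5144
step 3: x_pred=-1.3709  r=5.4609  x^+=2.6756  v^+=1.4850  a^+=-0.1970
step 4: x_pred=3.8668  r=-9.0168  x^+=-2.8147  v^+=-0.5388  a^+=-0.7211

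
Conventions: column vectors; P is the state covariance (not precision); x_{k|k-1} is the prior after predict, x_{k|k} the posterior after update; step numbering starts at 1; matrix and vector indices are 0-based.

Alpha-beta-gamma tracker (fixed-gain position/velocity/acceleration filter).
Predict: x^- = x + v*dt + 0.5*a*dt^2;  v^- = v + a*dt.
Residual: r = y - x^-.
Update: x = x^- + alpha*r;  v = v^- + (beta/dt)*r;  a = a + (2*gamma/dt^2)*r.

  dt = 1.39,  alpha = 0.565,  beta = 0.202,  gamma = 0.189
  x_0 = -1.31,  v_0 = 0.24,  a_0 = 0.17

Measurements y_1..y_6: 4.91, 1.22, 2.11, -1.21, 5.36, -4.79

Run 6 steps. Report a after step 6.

a_post = -2.1667

step 1: x_pred=-0.8122  r=5.7222  x^+=2.4209  v^+=1.3079  a^+=1.2895
step 2: x_pred=5.4845  r=-4.2645  x^+=3.0751  v^+=2.4805  a^+=0.4552
step 3: x_pred=6.9627  r=-4.8527  x^+=4.2209  v^+=2.4080  a^+=-0.4942
step 4: x_pred=7.0906  r=-8.3006  x^+=2.4008  v^+=0.5148  a^+=-2.1182
step 5: x_pred=1.0701  r=4.2899  x^+=3.4939  v^+=-1.8061  a^+=-1.2789
step 6: x_pred=-0.2520  r=-4.5380  x^+=-2.8160  v^+=-4.2432  a^+=-2.1667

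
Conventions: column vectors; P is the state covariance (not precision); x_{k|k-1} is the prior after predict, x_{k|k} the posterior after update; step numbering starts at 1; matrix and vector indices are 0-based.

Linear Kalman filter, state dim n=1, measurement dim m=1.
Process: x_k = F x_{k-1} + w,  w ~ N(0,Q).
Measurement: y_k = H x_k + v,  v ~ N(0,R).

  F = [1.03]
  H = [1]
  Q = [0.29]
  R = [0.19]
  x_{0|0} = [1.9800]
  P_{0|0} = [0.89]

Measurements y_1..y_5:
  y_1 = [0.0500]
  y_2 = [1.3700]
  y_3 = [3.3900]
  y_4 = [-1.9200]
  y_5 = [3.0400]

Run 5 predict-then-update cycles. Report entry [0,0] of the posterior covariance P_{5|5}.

step 1: x^-=[2.0394]  P^-=[1.2342]  S=[1.4242]  K=[0.8666]  nu=[-1.9894]  x^+=[0.3154]  P^+=[0.1647]
step 2: x^-=[0.3249]  P^-=[0.4647]  S=[0.6547]  K=[0.7098]  nu=[1.0451]  x^+=[1.0667]  P^+=[0.1349]
step 3: x^-=[1.0987]  P^-=[0.4331]  S=[0.6231]  K=[0.6951]  nu=[2.2913]  x^+=[2.6913]  P^+=[0.1321]
step 4: x^-=[2.7720]  P^-=[0.4301]  S=[0.6201]  K=[0.6936]  nu=[-4.6920]  x^+=[-0.4824]  P^+=[0.1318]
step 5: x^-=[-0.4968]  P^-=[0.4298]  S=[0.6198]  K=[0.6935]  nu=[3.5368]  x^+=[1.9558]  P^+=[0.1318]

P_post[0,0] = 0.1318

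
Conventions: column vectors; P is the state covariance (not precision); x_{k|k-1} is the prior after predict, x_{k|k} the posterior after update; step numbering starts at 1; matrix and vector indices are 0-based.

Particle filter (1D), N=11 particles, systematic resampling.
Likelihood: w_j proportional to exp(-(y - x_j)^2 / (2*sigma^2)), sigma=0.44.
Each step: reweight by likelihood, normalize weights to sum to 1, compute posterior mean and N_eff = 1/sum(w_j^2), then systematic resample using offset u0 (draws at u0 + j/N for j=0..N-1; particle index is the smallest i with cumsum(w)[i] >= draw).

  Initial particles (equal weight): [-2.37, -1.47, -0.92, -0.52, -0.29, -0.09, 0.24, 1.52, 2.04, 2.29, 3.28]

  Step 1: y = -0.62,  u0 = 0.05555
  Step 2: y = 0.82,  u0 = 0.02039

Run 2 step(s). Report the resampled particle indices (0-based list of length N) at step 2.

resampled_idx = [4, 7, 8, 9, 9, 10, 10, 10, 10, 10, 10]

step 1: w=[0.0001, 0.0468, 0.2395, 0.2945, 0.2281, 0.1463, 0.0447, 0.0000, 0.0000, 0.0000, 0.0000]  mean=-0.5111  Neff=4.5105  idx=[2, 2, 2, 3, 3, 3, 4, 4, 4, 5, 6]
step 2: w=[0.0006, 0.0006, 0.0006, 0.0140, 0.0140, 0.0140, 0.0600, 0.0600, 0.0600, 0.1702, 0.6061]  mean=0.0545  Neff=2.4524  idx=[4, 7, 8, 9, 9, 10, 10, 10, 10, 10, 10]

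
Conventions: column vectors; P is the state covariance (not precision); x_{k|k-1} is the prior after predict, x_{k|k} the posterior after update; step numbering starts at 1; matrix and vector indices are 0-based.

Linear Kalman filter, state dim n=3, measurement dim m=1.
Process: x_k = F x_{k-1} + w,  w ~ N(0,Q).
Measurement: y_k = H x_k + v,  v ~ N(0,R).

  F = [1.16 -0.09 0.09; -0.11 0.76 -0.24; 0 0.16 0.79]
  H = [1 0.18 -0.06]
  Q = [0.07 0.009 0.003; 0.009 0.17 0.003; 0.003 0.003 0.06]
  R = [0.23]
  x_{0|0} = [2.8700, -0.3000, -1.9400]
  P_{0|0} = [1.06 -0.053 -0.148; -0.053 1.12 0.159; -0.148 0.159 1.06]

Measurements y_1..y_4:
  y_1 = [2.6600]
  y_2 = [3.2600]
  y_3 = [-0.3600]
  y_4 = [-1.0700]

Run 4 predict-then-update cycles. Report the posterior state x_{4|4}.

step 1: x^-=[3.1816, -0.0781, -1.5806]  P^-=[1.4916 -0.2160 -0.0922; -0.2160 0.8338 0.0414; -0.0922 0.0414 0.7904]  S=[1.6838]  K=[0.8660; -0.0406; -0.0785]  nu=[-0.6024]  x^+=[2.6599, -0.0536, -1.5333]  P^+=[0.2287 -0.1568 0.0223; -0.1568 0.8311 0.0360; 0.0223 0.0360 0.7800]
step 2: x^-=[2.9524, 0.0346, -1.2199]  P^-=[0.4276 -0.2368 0.0358; -0.2368 0.7120 -0.0228; 0.0358 -0.0228 0.5772]  S=[0.5937]  K=[0.6448; -0.1807; -0.0050]  nu=[0.2282]  x^+=[3.0995, -0.0066, -1.2210]  P^+=[0.1807 -0.1676 0.0377; -0.1676 0.6926 -0.0233; 0.0377 -0.0233 0.5772]
step 3: x^-=[3.4861, -0.0529, -0.9657]  P^-=[0.3667 -0.2363 0.0388; -0.2363 0.6440 -0.0356; 0.0388 -0.0356 0.4321]  S=[0.5302]  K=[0.6071; -0.2230; 0.0122]  nu=[-3.8946]  x^+=[1.1218, 0.8157, -1.0131]  P^+=[0.1713 -0.1645 0.0349; -0.1645 0.6176 -0.0342; 0.0349 -0.0342 0.4320]
step 4: x^-=[1.1367, 0.7397, -0.6699]  P^-=[0.3512 -0.2242 0.0282; -0.2242 0.5955 -0.0232; 0.0282 -0.0232 0.3368]  S=[0.5181]  K=[0.5967; -0.2232; 0.0074]  nu=[-2.3800]  x^+=[-0.2835, 1.2709, -0.6874]  P^+=[0.1667 -0.1552 0.0259; -0.1552 0.5697 -0.0223; 0.0259 -0.0223 0.3367]

x_post = [-0.2835, 1.2709, -0.6874]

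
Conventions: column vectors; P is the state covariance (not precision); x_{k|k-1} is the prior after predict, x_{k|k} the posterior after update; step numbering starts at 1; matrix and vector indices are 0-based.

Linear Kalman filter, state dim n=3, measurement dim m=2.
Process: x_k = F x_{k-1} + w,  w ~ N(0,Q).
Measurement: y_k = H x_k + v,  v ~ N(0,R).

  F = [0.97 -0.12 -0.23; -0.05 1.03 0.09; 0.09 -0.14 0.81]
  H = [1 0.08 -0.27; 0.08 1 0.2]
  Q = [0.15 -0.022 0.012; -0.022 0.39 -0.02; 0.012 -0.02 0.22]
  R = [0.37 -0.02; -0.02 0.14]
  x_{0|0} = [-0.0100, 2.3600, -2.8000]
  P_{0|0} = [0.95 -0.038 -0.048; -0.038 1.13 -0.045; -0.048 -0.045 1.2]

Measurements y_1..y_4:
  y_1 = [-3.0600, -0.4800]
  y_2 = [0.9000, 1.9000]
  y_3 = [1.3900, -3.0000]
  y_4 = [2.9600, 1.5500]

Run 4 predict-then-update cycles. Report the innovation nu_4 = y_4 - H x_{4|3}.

step 1: x^-=[0.3511, 2.1793, -2.5993]  P^-=[1.1514 -0.2644 -0.1379; -0.2644 1.5969 -0.1390; -0.1379 -0.1390 1.0413]  S=[1.6457 -0.1117; -0.1117 1.6836]  K=[0.7045 -0.0719; 0.0022 0.9196; -0.2602 0.0174]  nu=[-4.2873, -2.1675]  x^+=[-2.5135, 0.1766, -1.5214]  P^+=[0.3145 -0.0832 0.1694; -0.0832 0.1737 -0.1916; 0.1694 -0.1916 0.9284]
step 2: x^-=[-2.1093, 0.1707, -1.4832]  P^-=[0.4307 -0.0974 0.0236; -0.0974 0.5541 -0.1500; 0.0236 -0.1500 0.9053]  S=[0.8484 -0.0458; -0.0458 0.6582]  K=[0.4881 -0.0544; 0.0276 0.7863; -0.2727 0.0311]  nu=[2.5952, 2.1947]  x^+=[-0.9622, 1.9681, -2.1227]  P^+=[0.2243 -0.0631 0.1390; -0.0631 0.1485 -0.1695; 0.1390 -0.1695 0.8408]
step 3: x^-=[-0.6813, 1.8842, -2.0815]  P^-=[0.3509 -0.0764 0.0041; -0.0764 0.5287 -0.1312; 0.0041 -0.1312 0.8367]  S=[0.7766 -0.0376; -0.0376 0.6399]  K=[0.4403 -0.0483; 0.0394 0.7781; -0.2973 0.0395]  nu=[1.3586, -4.4134]  x^+=[0.1301, -1.4961, -2.6599]  P^+=[0.1973 -0.0530 0.1081; -0.0530 0.1425 -0.1504; 0.1081 -0.1504 0.7662]
step 4: x^-=[0.9175, -1.7869, -1.9333]  P^-=[0.3340 -0.0703 -0.0109; -0.0703 0.5244 -0.1179; -0.0109 -0.1179 0.7783]  S=[0.7638 -0.0361; -0.0361 0.6389]  K=[0.4315 -0.0473; 0.0413 0.7774; -0.2998 0.0407]  nu=[1.6635, 3.6501]  x^+=[1.4627, 1.1195, -2.2834]  P^+=[0.1889 -0.0484 0.0903; -0.0484 0.1393 -0.1371; 0.0903 -0.1371 0.7077]

innov = [1.6635, 3.6501]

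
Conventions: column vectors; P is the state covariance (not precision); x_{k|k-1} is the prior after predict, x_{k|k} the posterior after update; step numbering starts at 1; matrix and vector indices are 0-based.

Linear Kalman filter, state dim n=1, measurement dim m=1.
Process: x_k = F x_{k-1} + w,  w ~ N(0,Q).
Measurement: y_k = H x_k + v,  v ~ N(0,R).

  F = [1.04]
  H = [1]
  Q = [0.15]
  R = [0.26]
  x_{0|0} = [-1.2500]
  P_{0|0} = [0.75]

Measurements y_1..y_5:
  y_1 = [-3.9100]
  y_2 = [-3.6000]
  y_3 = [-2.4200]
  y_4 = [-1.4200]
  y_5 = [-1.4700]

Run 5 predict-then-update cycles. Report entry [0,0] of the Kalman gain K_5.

step 1: x^-=[-1.3000]  P^-=[0.9612]  S=[1.2212]  K=[0.7871]  nu=[-2.6100]  x^+=[-3.3543]  P^+=[0.2046]
step 2: x^-=[-3.4885]  P^-=[0.3713]  S=[0.6313]  K=[0.5882]  nu=[-0.1115]  x^+=[-3.5541]  P^+=[0.1529]
step 3: x^-=[-3.6962]  P^-=[0.3154]  S=[0.5754]  K=[0.5481]  nu=[1.2762]  x^+=[-2.9967]  P^+=[0.1425]
step 4: x^-=[-3.1165]  P^-=[0.3041]  S=[0.5641]  K=[0.5391]  nu=[1.6965]  x^+=[-2.2019]  P^+=[0.1402]
step 5: x^-=[-2.2900]  P^-=[0.3016]  S=[0.5616]  K=[0.5370]  nu=[0.8200]  x^+=[-1.8496]  P^+=[0.1396]

K[0,0] = 0.5370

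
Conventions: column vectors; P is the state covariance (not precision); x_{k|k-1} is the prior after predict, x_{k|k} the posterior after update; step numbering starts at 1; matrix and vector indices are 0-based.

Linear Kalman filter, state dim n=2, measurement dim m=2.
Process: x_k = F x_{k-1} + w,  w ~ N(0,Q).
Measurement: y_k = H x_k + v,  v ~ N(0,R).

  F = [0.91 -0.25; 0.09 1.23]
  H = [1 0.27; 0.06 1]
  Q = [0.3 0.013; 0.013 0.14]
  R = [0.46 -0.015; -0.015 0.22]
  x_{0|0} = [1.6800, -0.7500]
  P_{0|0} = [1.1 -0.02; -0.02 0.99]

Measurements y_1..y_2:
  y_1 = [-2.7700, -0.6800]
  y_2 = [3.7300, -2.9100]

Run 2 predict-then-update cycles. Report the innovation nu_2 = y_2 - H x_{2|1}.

step 1: x^-=[1.7163, -0.7713]  P^-=[1.2819 -0.2233; -0.2233 1.6423]  S=[1.7410 0.2784; 0.2784 1.8401]  K=[0.7321 -0.1903; -0.0155 0.8876]  nu=[-4.2780, -0.0117]  x^+=[-1.4134, -0.7153]  P^+=[0.3597 -0.0744; -0.0744 0.2000]
step 2: x^-=[-1.1073, -1.0071]  P^-=[0.6442 -0.1007; -0.1007 0.4290]  S=[1.0812 0.0372; 0.0372 0.6392]  K=[0.5752 -0.1305; -0.0088 0.6621]  nu=[5.1093, -1.8365]  x^+=[2.0713, -2.2678]  P^+=[0.2812 -0.0542; -0.0542 0.1491]

innov = [5.1093, -1.8365]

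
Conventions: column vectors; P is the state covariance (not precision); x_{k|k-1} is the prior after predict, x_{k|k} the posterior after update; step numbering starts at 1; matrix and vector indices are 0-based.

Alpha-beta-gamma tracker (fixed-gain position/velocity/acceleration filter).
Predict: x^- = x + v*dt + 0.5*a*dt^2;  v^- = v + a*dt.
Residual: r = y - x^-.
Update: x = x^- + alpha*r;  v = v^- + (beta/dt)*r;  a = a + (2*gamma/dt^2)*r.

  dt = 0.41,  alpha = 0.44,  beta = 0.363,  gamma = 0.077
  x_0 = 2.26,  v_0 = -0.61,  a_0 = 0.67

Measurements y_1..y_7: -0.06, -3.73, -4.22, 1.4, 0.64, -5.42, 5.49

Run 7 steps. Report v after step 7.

step 1: x_pred=2.0662  r=-2.1262  x^+=1.1307  v^+=-2.2178  a^+=-1.2779
step 2: x_pred=0.1140  r=-3.8440  x^+=-1.5774  v^+=-6.1450  a^+=-4.7994
step 3: x_pred=-4.5002  r=0.2802  x^+=-4.3769  v^+=-7.8647  a^+=-4.5427
step 4: x_pred=-7.9833  r=9.3833  x^+=-3.8546  v^+=-1.4196  a^+=4.0535
step 5: x_pred=-4.0960  r=4.7360  x^+=-2.0121  v^+=4.4354  a^+=8.3922
step 6: x_pred=0.5117  r=-5.9317  x^+=-2.0982  v^+=2.6245  a^+=2.9580
step 7: x_pred=-0.7736  r=6.2636  x^+=1.9824  v^+=9.3828  a^+=8.6962

v_post = 9.3828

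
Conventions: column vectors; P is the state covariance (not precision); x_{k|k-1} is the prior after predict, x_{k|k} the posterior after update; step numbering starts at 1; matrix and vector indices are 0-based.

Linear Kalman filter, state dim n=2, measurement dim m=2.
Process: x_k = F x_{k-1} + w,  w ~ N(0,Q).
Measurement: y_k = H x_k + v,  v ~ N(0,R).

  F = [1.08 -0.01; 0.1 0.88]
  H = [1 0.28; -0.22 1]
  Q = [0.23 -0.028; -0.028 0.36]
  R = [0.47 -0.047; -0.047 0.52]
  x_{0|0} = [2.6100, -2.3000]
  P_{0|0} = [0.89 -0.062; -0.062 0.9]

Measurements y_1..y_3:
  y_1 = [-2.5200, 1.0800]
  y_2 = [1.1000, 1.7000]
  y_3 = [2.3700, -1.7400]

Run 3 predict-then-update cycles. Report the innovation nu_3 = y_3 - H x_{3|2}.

innov = [2.2615, -2.5523]

step 1: x^-=[2.8418, -1.7630]  P^-=[1.2695 0.0013; 0.0013 1.0549]  S=[1.8230 -0.0297; -0.0297 1.6358]  K=[0.6940 -0.1573; 0.1733 0.6479]  nu=[-4.8682, 3.4682]  x^+=[-1.0826, -0.3597]  P^+=[0.3444 -0.0387; -0.0387 0.3202]
step 2: x^-=[-1.1656, -0.4248]  P^-=[0.6326 -0.0303; -0.0303 0.6046]  S=[1.1330 -0.0453; -0.0453 1.1686]  K=[0.5459 -0.1239; 0.1438 0.5287]  nu=[2.3846, 1.8684]  x^+=[-0.0954, 0.9059]  P^+=[0.2709 -0.0305; -0.0305 0.2615]
step 3: x^-=[-0.1121, 0.7877]  P^-=[0.5467 -0.0300; -0.0300 0.5598]  S=[1.0438 -0.0386; -0.0386 1.1195]  K=[0.5114 -0.1166; 0.1404 0.5108]  nu=[2.2615, -2.5523]  x^+=[1.3419, -0.1986]  P^+=[0.2539 -0.0288; -0.0288 0.2527]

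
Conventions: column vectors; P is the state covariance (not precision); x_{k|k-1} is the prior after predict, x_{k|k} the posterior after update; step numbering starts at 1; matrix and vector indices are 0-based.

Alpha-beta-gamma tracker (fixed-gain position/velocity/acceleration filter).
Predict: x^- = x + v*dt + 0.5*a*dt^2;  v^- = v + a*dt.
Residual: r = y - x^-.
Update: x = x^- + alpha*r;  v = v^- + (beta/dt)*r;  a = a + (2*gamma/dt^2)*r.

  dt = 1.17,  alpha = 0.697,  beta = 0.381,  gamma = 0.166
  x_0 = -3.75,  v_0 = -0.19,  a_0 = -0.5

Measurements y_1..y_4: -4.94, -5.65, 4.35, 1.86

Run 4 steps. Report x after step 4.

x_post = 2.6864

step 1: x_pred=-4.3145  r=-0.6255  x^+=-4.7505  v^+=-0.9787  a^+=-0.6517
step 2: x_pred=-6.3416  r=0.6916  x^+=-5.8596  v^+=-1.5160  a^+=-0.4840
step 3: x_pred=-7.9645  r=12.3145  x^+=0.6187  v^+=1.9279  a^+=2.5027
step 4: x_pred=4.5873  r=-2.7273  x^+=2.6864  v^+=3.9679  a^+=1.8412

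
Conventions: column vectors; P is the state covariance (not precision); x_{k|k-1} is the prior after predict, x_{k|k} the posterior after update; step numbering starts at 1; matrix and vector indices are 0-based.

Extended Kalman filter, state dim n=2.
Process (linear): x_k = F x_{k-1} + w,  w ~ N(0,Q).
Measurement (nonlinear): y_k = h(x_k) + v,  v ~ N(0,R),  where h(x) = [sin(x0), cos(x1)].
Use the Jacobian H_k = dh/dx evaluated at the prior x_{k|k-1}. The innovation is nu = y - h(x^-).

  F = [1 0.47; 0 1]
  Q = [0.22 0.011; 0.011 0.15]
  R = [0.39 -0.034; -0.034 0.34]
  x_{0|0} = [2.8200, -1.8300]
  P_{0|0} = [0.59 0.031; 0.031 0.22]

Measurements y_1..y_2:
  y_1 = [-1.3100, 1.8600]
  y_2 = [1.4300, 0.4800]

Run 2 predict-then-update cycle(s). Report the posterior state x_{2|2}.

step 1: x^-=[1.9599, -1.8300]  P^-=[0.8877 0.1454; 0.1454 0.3700]  H_jac=[-0.3794 0.0000; 0.0000 0.9666]  S=[0.5178 -0.0873; -0.0873 0.6857]  K=[-0.6294 0.1248; -0.0190 0.5192]  nu=[-2.2352, 2.1163]  x^+=[3.6309, -0.6889]  P^+=[0.6582 0.0660; 0.0660 0.1833]
step 2: x^-=[3.3071, -0.6889]  P^-=[0.9808 0.1632; 0.1632 0.3333]  H_jac=[-0.9863 0.0000; 0.0000 0.6357]  S=[1.3442 -0.1363; -0.1363 0.4747]  K=[-0.7185 0.0122; -0.0767 0.4243]  nu=[1.5948, -0.2920]  x^+=[2.1578, -0.9351]  P^+=[0.2845 0.0450; 0.0450 0.2310]

x_post = [2.1578, -0.9351]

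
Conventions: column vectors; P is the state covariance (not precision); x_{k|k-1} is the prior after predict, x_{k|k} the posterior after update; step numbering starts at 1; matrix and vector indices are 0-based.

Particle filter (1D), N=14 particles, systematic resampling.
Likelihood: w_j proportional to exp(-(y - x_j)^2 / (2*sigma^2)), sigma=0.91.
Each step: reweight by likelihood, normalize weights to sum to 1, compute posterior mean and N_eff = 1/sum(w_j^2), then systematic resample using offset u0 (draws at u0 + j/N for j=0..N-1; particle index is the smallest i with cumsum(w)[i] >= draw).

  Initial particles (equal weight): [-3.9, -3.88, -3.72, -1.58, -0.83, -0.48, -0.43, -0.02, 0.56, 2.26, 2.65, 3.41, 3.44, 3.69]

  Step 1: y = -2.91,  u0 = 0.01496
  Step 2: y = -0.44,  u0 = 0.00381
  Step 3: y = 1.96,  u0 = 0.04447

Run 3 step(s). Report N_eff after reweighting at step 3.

step 1: w=[0.2438, 0.2496, 0.2965, 0.1514, 0.0323, 0.0125, 0.0107, 0.0028, 0.0003, 0.0000, 0.0000, 0.0000, 0.0000, 0.0000]  mean=-3.2988  Neff=4.2754  idx=[0, 0, 0, 0, 1, 1, 1, 2, 2, 2, 2, 3, 3, 4]
step 2: w=[0.0004, 0.0004, 0.0004, 0.0004, 0.0004, 0.0004, 0.0004, 0.0008, 0.0008, 0.0008, 0.0008, 0.2485, 0.2485, 0.4968]  mean=-1.2210  Neff=2.7001  idx=[8, 11, 11, 11, 12, 12, 12, 13, 13, 13, 13, 13, 13, 13]
step 3: w=[0.0000, 0.0078, 0.0078, 0.0078, 0.0078, 0.0078, 0.0078, 0.1362, 0.1362, 0.1362, 0.1362, 0.1362, 0.1362, 0.1362]  mean=-0.8649  Neff=7.6781  idx=[6, 7, 8, 8, 9, 9, 10, 10, 11, 11, 12, 12, 13, 13]

N_eff = 7.6781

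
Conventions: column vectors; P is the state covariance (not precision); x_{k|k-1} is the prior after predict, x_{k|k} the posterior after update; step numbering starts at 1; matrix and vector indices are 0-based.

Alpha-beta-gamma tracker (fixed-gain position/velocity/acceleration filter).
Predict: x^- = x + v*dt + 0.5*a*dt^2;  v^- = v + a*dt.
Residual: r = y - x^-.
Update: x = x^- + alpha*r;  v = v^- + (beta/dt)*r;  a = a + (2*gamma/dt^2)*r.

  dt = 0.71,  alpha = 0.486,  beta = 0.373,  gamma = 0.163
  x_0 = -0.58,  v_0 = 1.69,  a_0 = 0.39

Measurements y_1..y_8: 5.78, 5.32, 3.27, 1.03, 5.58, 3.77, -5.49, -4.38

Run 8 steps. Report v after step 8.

v_post = -5.8729

step 1: x_pred=0.7182  r=5.0618  x^+=3.1782  v^+=4.6261  a^+=3.6635
step 2: x_pred=7.3862  r=-2.0662  x^+=6.3820  v^+=6.1417  a^+=2.3273
step 3: x_pred=11.3292  r=-8.0592  x^+=7.4124  v^+=3.5602  a^+=-2.8846
step 4: x_pred=9.2131  r=-8.1831  x^+=5.2361  v^+=-2.7869  a^+=-8.1766
step 5: x_pred=1.1965  r=4.3835  x^+=3.3269  v^+=-6.2894  a^+=-5.3418
step 6: x_pred=-2.4850  r=6.2550  x^+=0.5549  v^+=-6.7960  a^+=-1.2967
step 7: x_pred=-4.5970  r=-0.8930  x^+=-5.0310  v^+=-8.1858  a^+=-1.8742
step 8: x_pred=-11.3153  r=6.9353  x^+=-7.9447  v^+=-5.8729  a^+=2.6109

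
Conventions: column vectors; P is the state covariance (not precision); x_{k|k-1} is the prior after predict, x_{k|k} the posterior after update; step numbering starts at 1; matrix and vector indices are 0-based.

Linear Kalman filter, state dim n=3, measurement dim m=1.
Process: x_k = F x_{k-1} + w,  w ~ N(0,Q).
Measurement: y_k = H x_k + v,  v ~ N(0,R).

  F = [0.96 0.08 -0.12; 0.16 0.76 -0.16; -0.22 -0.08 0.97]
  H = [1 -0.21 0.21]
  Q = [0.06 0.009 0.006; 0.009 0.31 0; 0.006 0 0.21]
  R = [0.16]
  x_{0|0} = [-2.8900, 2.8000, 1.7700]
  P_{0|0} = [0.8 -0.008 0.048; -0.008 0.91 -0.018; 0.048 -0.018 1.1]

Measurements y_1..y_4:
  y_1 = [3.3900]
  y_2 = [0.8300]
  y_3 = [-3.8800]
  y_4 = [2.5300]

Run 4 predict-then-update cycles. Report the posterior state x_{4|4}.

x_post = [0.1833, -0.1100, 1.7421]

step 1: x^-=[-2.7628, 1.3824, 2.1287]  P^-=[0.8070 0.1960 -0.2517; 0.1960 0.8842 -0.2571; -0.2517 -0.2571 1.2716]  S=[0.8967]  K=[0.7951; -0.0488; 0.0773]  nu=[5.9961]  x^+=[2.0047, 1.0901, 2.5924]  P^+=[0.2401 0.2307 -0.3068; 0.2307 0.8821 -0.2537; -0.3068 -0.2537 1.2662]
step 2: x^-=[1.7006, 0.7344, 1.9864]  P^-=[0.4162 0.3745 -0.5355; 0.3745 0.9916 -0.5489; -0.5355 -0.5489 1.5971]  S=[0.3565]  K=[0.6312; 0.1431; -0.2379]  nu=[-1.1335]  x^+=[0.9851, 0.5722, 2.2560]  P^+=[0.2741 0.3423 -0.4819; 0.3423 0.9843 -0.5367; -0.4819 -0.5367 1.5769]
step 3: x^-=[0.7207, 0.2315, 1.9259]  P^-=[0.5155 0.5344 -0.7823; 0.5344 1.1644 -0.8701; -0.7823 -0.8701 2.0143]  S=[0.3394]  K=[0.7042; 0.3159; -0.5203]  nu=[-4.9565]  x^+=[-2.7696, -1.3340, 4.5050]  P^+=[0.3472 0.4590 -0.6580; 0.4590 1.1305 -0.8144; -0.6580 -0.8144 1.9224]
step 4: x^-=[-3.3061, -2.1778, 5.0859]  P^-=[0.6527 0.7071 -1.0428; 0.7071 1.3644 -1.1980; -1.0428 -1.1980 2.4662]  S=[0.3523]  K=[0.8095; 0.4797; -0.7757]  nu=[4.3107]  x^+=[0.1833, -0.1100, 1.7421]  P^+=[0.4218 0.5703 -0.8215; 0.5703 1.2834 -1.0669; -0.8215 -1.0669 2.2542]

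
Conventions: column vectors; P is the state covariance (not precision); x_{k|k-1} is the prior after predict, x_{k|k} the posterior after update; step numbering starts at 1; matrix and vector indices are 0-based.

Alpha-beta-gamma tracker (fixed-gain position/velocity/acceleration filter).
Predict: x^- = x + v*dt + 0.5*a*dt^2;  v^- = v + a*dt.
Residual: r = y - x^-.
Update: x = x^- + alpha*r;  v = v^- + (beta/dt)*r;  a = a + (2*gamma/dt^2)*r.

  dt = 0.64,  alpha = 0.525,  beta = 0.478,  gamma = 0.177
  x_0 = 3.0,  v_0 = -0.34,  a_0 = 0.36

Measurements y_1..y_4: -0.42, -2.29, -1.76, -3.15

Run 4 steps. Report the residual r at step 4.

resid = 3.3675

step 1: x_pred=2.8561  r=-3.2761  x^+=1.1362  v^+=-2.5565  a^+=-2.4714
step 2: x_pred=-1.0061  r=-1.2839  x^+=-1.6802  v^+=-5.0971  a^+=-3.5810
step 3: x_pred=-5.6757  r=3.9157  x^+=-3.6199  v^+=-4.4644  a^+=-0.1969
step 4: x_pred=-6.5175  r=3.3675  x^+=-4.7496  v^+=-2.0753  a^+=2.7135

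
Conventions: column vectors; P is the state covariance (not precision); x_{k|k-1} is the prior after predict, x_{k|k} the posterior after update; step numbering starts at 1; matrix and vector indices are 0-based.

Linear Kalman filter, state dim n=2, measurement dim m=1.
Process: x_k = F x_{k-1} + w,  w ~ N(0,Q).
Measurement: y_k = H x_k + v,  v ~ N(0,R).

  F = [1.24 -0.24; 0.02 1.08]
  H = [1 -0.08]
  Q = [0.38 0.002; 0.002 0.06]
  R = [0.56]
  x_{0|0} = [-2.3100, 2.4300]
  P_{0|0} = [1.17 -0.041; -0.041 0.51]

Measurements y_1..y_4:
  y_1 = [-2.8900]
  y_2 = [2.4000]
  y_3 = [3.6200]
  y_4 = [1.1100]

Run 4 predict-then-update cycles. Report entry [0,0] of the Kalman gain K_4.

K[0,0] = 0.6323

step 1: x^-=[-3.4476, 2.5782]  P^-=[2.2328 -0.1559; -0.1559 0.6536]  S=[2.8219]  K=[0.7957; -0.0738]  nu=[0.7639]  x^+=[-2.8398, 2.5219]  P^+=[0.4463 0.0097; 0.0097 0.6382]
step 2: x^-=[-4.1266, 2.6668]  P^-=[1.0973 -0.1393; -0.1393 0.8050]  S=[1.6847]  K=[0.6579; -0.1209]  nu=[6.7400]  x^+=[0.3077, 1.8517]  P^+=[0.3680 -0.0053; -0.0053 0.7804]
step 3: x^-=[-0.0628, 2.0060]  P^-=[0.9940 -0.1982; -0.1982 0.9701]  S=[1.5919]  K=[0.6344; -0.1733]  nu=[3.8433]  x^+=[2.3752, 1.3400]  P^+=[0.3534 -0.0232; -0.0232 0.9223]
step 4: x^-=[2.6236, 1.4947]  P^-=[0.9903 -0.2593; -0.2593 1.1350]  S=[1.5991]  K=[0.6323; -0.2190]  nu=[-1.3941]  x^+=[1.7422, 1.8000]  P^+=[0.3510 -0.0379; -0.0379 1.0583]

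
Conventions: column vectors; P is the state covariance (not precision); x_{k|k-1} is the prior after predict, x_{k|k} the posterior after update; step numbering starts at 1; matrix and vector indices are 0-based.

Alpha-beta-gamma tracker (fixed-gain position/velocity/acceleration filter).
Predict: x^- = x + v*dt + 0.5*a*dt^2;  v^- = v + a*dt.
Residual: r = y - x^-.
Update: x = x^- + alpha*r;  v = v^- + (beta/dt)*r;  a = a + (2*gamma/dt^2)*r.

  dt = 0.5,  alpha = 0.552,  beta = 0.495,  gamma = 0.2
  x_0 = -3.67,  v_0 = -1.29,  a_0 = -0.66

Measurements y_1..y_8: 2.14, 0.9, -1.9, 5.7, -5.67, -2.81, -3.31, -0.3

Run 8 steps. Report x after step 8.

x_post = -5.5681

step 1: x_pred=-4.3975  r=6.5375  x^+=-0.7888  v^+=4.8521  a^+=9.8000
step 2: x_pred=2.8623  r=-1.9623  x^+=1.7791  v^+=7.8095  a^+=6.6604
step 3: x_pred=6.5164  r=-8.4164  x^+=1.8705  v^+=2.8075  a^+=-6.8058
step 4: x_pred=2.4235  r=3.2765  x^+=4.2321  v^+=2.6482  a^+=-1.5635
step 5: x_pred=5.3608  r=-11.0308  x^+=-0.7282  v^+=-9.0540  a^+=-19.2128
step 6: x_pred=-7.6568  r=4.8468  x^+=-4.9814  v^+=-13.8621  a^+=-11.4579
step 7: x_pred=-13.3447  r=10.0347  x^+=-7.8055  v^+=-9.6567  a^+=4.5975
step 8: x_pred=-12.0592  r=11.7592  x^+=-5.5681  v^+=4.2836  a^+=23.4123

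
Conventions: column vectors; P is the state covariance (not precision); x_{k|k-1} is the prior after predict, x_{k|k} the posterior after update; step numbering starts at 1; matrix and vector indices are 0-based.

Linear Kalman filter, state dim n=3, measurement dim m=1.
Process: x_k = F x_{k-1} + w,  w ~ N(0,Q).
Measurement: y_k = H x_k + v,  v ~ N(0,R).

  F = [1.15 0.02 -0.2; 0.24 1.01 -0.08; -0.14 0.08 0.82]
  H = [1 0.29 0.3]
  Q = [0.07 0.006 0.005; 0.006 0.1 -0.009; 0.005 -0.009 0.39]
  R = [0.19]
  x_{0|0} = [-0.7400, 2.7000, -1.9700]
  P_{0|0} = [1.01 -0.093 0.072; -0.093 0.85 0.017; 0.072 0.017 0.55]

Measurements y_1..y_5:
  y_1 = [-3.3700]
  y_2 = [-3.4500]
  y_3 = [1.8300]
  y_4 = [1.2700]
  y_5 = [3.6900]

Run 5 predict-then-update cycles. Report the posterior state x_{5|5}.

x_post = [2.8528, 3.1016, -1.9982]

step 1: x^-=[-0.4030, 2.7070, -1.2958]  P^-=[1.3905 0.1887 -0.1848; 0.1887 0.9782 0.0300; -0.1848 0.0300 0.7728]  S=[1.7361]  K=[0.8005; 0.2773; 0.0321]  nu=[-3.3633]  x^+=[-3.0954, 1.7744, -1.4037]  P^+=[0.2780 -0.1966 -0.2294; -0.1966 0.8447 0.0145; -0.2294 0.0145 0.7711]
step 2: x^-=[-3.2435, 1.1616, -0.5758]  P^-=[0.5652 -0.0881 -0.4052; -0.0881 0.8938 -0.0124; -0.4052 -0.0124 0.9783]  S=[0.6220]  K=[0.6721; 0.2691; -0.1853]  nu=[-0.3707]  x^+=[-3.4926, 1.0618, -0.5071]  P^+=[0.2842 -0.2006 -0.3277; -0.2006 0.8487 0.0186; -0.3277 0.0186 0.9569]
step 3: x^-=[-3.8938, 0.2748, 0.1581]  P^-=[0.6258 -0.0750 -0.5324; -0.0750 0.9006 -0.0411; -0.5324 -0.0411 1.1266]  S=[0.6229]  K=[0.7134; 0.2792; -0.3313]  nu=[5.5967]  x^+=[0.0987, 1.8373, -1.6959]  P^+=[0.3088 -0.1990 -0.3852; -0.1990 0.8521 0.0165; -0.3852 0.0165 1.0583]
step 4: x^-=[0.4895, 2.0150, -1.2575]  P^-=[0.6890 -0.0561 -0.6087; -0.0561 0.9094 -0.0622; -0.6087 -0.0622 1.2081]  S=[0.6556]  K=[0.7476; 0.2882; -0.4031]  nu=[0.5734]  x^+=[0.9181, 2.1802, -1.4886]  P^+=[0.3226 -0.1974 -0.4111; -0.1974 0.8550 0.0140; -0.4111 0.0140 1.1016]
step 5: x^-=[1.3972, 2.5415, -1.1748]  P^-=[0.7210 -0.0455 -0.6430; -0.0455 0.9156 -0.0730; -0.6430 -0.0730 1.2432]  S=[0.6749]  K=[0.7628; 0.2935; -0.4315]  nu=[1.9082]  x^+=[2.8528, 3.1016, -1.9982]  P^+=[0.3282 -0.1967 -0.4209; -0.1967 0.8575 0.0125; -0.4209 0.0125 1.1175]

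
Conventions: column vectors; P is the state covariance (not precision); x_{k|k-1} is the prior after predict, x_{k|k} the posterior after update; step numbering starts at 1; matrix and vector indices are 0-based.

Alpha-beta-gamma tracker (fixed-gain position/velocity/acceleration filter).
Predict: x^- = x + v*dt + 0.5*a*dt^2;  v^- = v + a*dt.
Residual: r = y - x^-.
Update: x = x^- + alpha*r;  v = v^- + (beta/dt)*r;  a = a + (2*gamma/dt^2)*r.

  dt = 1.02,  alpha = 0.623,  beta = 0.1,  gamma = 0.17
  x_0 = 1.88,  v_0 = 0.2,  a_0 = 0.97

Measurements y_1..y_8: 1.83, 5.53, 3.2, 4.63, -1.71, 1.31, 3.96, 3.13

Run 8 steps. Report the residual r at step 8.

resid = 10.0617

step 1: x_pred=2.5886  r=-0.7586  x^+=2.1160  v^+=1.1150  a^+=0.7221
step 2: x_pred=3.6290  r=1.9010  x^+=4.8133  v^+=2.0379  a^+=1.3434
step 3: x_pred=7.5908  r=-4.3908  x^+=4.8553  v^+=2.9777  a^+=-0.0916
step 4: x_pred=7.8450  r=-3.2150  x^+=5.8420  v^+=2.5691  a^+=-1.1422
step 5: x_pred=7.8684  r=-9.5784  x^+=1.9010  v^+=0.4650  a^+=-4.2724
step 6: x_pred=0.1529  r=1.1571  x^+=0.8738  v^+=-3.7794  a^+=-3.8942
step 7: x_pred=-5.0070  r=8.9670  x^+=0.5795  v^+=-6.8724  a^+=-0.9638
step 8: x_pred=-6.9317  r=10.0617  x^+=-0.6633  v^+=-6.8690  a^+=2.3243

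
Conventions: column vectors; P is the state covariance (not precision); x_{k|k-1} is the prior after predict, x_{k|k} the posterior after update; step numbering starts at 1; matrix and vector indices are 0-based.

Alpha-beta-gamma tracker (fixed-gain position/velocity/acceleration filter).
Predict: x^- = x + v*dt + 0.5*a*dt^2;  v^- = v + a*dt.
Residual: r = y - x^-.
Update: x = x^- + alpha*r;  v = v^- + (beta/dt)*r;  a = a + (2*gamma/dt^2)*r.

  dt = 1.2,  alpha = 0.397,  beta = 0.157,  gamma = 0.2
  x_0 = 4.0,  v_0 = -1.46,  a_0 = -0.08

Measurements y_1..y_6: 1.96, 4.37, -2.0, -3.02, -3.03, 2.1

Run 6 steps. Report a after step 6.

step 1: x_pred=2.1904  r=-0.2304  x^+=2.0989  v^+=-1.5861  a^+=-0.1440
step 2: x_pred=0.0919  r=4.2781  x^+=1.7903  v^+=-1.1992  a^+=1.0444
step 3: x_pred=1.1032  r=-3.1032  x^+=-0.1288  v^+=-0.3520  a^+=0.1824
step 4: x_pred=-0.4199  r=-2.6001  x^+=-1.4521  v^+=-0.4733  a^+=-0.5399
step 5: x_pred=-2.4088  r=-0.6212  x^+=-2.6554  v^+=-1.2025  a^+=-0.7124
step 6: x_pred=-4.6113  r=6.7113  x^+=-1.9469  v^+=-1.1793  a^+=1.1518

a_post = 1.1518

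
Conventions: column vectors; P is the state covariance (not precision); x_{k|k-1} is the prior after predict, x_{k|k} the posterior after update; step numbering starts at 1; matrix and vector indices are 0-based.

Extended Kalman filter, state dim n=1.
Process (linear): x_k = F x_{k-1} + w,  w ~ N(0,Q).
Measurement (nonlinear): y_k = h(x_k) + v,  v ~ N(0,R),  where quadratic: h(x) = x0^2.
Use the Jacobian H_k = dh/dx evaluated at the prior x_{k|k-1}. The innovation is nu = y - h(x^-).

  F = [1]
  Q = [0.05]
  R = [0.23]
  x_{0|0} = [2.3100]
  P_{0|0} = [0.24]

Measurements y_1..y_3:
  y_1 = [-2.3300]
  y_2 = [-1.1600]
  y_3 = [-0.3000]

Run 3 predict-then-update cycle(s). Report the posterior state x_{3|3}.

step 1: x^-=[2.3100]  P^-=[0.2900]  H_jac=[4.6200]  S=[6.4199]  K=[0.2087]  nu=[-7.6661]  x^+=[0.7101]  P^+=[0.0104]
step 2: x^-=[0.7101]  P^-=[0.0604]  H_jac=[1.4202]  S=[0.3518]  K=[0.2438]  nu=[-1.6643]  x^+=[0.3044]  P^+=[0.0395]
step 3: x^-=[0.3044]  P^-=[0.0895]  H_jac=[0.6088]  S=[0.2632]  K=[0.2070]  nu=[-0.3927]  x^+=[0.2231]  P^+=[0.0782]

x_post = [0.2231]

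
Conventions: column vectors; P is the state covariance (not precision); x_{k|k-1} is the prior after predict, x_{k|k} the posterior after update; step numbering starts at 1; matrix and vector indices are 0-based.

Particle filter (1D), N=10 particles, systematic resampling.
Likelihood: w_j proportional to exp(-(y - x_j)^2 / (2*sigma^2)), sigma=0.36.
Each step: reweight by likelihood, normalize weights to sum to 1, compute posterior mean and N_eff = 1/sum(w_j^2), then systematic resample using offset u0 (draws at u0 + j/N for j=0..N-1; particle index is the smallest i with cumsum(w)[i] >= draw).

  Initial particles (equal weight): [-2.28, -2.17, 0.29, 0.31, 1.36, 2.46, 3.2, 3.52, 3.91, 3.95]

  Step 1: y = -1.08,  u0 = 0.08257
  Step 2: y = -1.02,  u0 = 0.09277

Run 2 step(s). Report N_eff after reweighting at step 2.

N_eff = 8.5558

step 1: w=[0.2514, 0.6644, 0.0466, 0.0377, 0.0000, 0.0000, 0.0000, 0.0000, 0.0000, 0.0000]  mean=-1.9897  Neff=1.9679  idx=[0, 0, 1, 1, 1, 1, 1, 1, 1, 3]
step 2: w=[0.0455, 0.0455, 0.1266, 0.1266, 0.1266, 0.1266, 0.1266, 0.1266, 0.1266, 0.0226]  mean=-2.1239  Neff=8.5558  idx=[2, 2, 3, 4, 5, 5, 6, 7, 8, 9]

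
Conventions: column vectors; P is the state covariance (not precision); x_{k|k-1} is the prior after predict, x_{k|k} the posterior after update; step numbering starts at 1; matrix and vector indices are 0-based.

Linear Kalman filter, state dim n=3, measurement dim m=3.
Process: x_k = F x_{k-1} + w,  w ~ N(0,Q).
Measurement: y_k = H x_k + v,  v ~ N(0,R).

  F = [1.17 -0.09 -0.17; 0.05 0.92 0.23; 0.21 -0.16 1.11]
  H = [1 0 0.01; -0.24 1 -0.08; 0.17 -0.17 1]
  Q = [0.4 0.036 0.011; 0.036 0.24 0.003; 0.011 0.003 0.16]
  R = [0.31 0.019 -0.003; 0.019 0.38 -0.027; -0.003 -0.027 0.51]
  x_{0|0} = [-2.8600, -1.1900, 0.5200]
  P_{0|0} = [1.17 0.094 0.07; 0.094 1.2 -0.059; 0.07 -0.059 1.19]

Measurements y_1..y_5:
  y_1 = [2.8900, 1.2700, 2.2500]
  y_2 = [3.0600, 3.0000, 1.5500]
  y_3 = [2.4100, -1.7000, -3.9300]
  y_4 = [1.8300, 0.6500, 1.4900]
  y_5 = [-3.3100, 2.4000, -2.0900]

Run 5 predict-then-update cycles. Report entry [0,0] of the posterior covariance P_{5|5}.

P_post[0,0] = 0.2113

step 1: x^-=[-3.3275, -1.1182, 0.1670]  P^-=[1.9963 0.0880 0.1645; 0.0880 1.3068 0.1090; 0.1645 0.1090 1.7558]  S=[2.3097 -0.3860 0.5036; -0.3860 1.7597 -0.3837; 0.5036 -0.3837 2.3750]  K=[0.8546 -0.0383 0.0185; 0.1565 0.7709 0.0500; -0.0716 0.1134 0.7767]  nu=[6.2158, 1.6030, 2.4586]  x^+=[1.9685, 1.2133, 1.8136]  P^+=[0.2644 0.0625 -0.0264; 0.0625 0.3133 0.0469; -0.0264 0.0469 0.4057]
step 2: x^-=[1.8856, 1.6318, 2.2323]  P^-=[0.7750 0.0615 -0.0458; 0.0615 0.5523 0.1182; -0.0458 0.1182 0.6464]  S=[1.0841 -0.1010 0.0787; -0.1010 0.9309 -0.0598; 0.0787 -0.0598 1.1355]  K=[0.7085 -0.0519 0.0147; 0.1082 0.5825 0.0538; -0.0661 0.1117 0.5552]  nu=[1.1520, 1.9993, -0.7255]  x^+=[2.5874, 2.8820, 1.9767]  P^+=[0.2188 0.0440 -0.0230; 0.0440 0.2360 0.0440; -0.0230 0.0440 0.2917]
step 3: x^-=[2.4318, 3.2355, 2.2764]  P^-=[0.7111 0.0512 -0.0282; 0.0512 0.4779 0.0942; -0.0282 0.0942 0.5058]  S=[1.0206 -0.0976 0.0859; -0.0976 0.8614 -0.0643; 0.0859 -0.0643 1.0056]  K=[0.6893 -0.0564 0.0211; 0.0994 0.5467 0.0480; -0.0545 0.1009 0.4934]  nu=[-0.0446, -4.1698, -6.0698]  x^+=[2.5082, 0.6603, -1.1367]  P^+=[0.2127 0.0406 -0.0191; 0.0406 0.2213 0.0401; -0.0191 0.0401 0.2591]
step 4: x^-=[3.0684, 0.4715, -0.8407]  P^-=[0.7008 0.0515 -0.0178; 0.0515 0.4618 0.0839; -0.0178 0.0839 0.4685]  S=[1.0104 -0.0958 0.0941; -0.0958 0.8464 -0.0712; 0.0941 -0.0712 0.9745]  K=[0.6857 -0.0565 0.0247; 0.0986 0.5380 0.0443; -0.0482 0.0943 0.4745]  nu=[-1.2300, 0.8477, 1.8892]  x^+=[2.2237, 0.8898, 0.1951]  P^+=[0.2116 0.0403 -0.0171; 0.0403 0.2178 0.0379; -0.0171 0.0379 0.2490]
step 5: x^-=[2.4885, 0.9747, 0.5411]  P^-=[0.6981 0.0526 -0.0135; 0.0526 0.4574 0.0797; -0.0135 0.0797 0.4575]  S=[1.0078 -0.0944 0.0977; -0.0944 0.8420 -0.0745; 0.0977 -0.0745 0.9662]  K=[0.6847 -0.0561 0.0261; 0.0990 0.5355 0.0426; -0.0457 0.0914 0.4688]  nu=[-5.8039, 2.0658, -2.8885]  x^+=[-1.6768, 1.3833, -0.3588]  P^+=[0.2113 0.0404 -0.0163; 0.0404 0.2169 0.0370; -0.0163 0.0370 0.2458]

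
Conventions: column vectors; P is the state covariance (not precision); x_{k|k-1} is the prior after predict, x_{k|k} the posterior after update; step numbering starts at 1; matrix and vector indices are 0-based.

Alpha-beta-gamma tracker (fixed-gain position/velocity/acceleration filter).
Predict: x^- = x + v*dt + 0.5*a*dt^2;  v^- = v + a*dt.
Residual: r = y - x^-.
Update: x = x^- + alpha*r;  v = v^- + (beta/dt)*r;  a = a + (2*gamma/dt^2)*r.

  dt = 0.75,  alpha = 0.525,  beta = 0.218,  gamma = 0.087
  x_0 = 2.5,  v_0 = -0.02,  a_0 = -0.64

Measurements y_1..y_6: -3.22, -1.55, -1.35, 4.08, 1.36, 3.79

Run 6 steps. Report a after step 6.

a_post = 3.8038

step 1: x_pred=2.3050  r=-5.5250  x^+=-0.5956  v^+=-2.1059  a^+=-2.3491
step 2: x_pred=-2.8358  r=1.2858  x^+=-2.1607  v^+=-3.4940  a^+=-1.9513
step 3: x_pred=-5.3301  r=3.9801  x^+=-3.2405  v^+=-3.8006  a^+=-0.7202
step 4: x_pred=-6.2936  r=10.3736  x^+=-0.8474  v^+=-1.3255  a^+=2.4887
step 5: x_pred=-1.1416  r=2.5016  x^+=0.1717  v^+=1.2681  a^+=3.2626
step 6: x_pred=2.0404  r=1.7496  x^+=2.9589  v^+=4.2236  a^+=3.8038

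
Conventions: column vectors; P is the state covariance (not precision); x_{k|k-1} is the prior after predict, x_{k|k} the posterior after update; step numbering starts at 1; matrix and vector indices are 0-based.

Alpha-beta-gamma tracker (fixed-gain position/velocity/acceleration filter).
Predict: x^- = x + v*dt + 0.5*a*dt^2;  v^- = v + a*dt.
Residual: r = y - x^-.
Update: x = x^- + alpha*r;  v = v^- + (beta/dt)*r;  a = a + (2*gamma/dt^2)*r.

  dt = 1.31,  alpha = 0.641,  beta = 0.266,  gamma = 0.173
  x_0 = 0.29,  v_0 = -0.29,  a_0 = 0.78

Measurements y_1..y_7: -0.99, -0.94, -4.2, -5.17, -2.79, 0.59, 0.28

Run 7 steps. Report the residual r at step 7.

resid = 2.5296

step 1: x_pred=0.5794  r=-1.5694  x^+=-0.4266  v^+=0.4131  a^+=0.4636
step 2: x_pred=0.5124  r=-1.4524  x^+=-0.4186  v^+=0.7255  a^+=0.1708
step 3: x_pred=0.6783  r=-4.8783  x^+=-2.4487  v^+=-0.0414  a^+=-0.8128
step 4: x_pred=-3.2003  r=-1.9697  x^+=-4.4629  v^+=-1.5061  a^+=-1.2099
step 5: x_pred=-7.4741  r=4.6841  x^+=-4.4716  v^+=-2.1400  a^+=-0.2655
step 6: x_pred=-7.5029  r=8.0929  x^+=-2.3153  v^+=-0.8446  a^+=1.3661
step 7: x_pred=-2.2496  r=2.5296  x^+=-0.6281  v^+=1.4587  a^+=1.8761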